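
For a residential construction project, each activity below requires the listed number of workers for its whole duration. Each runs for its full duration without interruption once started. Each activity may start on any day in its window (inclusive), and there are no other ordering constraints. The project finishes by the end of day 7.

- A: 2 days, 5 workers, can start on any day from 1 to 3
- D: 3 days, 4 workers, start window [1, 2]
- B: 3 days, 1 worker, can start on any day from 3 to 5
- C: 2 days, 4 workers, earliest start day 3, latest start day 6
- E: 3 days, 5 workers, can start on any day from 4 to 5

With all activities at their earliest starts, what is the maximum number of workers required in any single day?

Early-start schedule: A@1, D@1, B@3, C@3, E@4.
Load per day: day 1: 9, day 2: 9, day 3: 9, day 4: 10, day 5: 6, day 6: 5, day 7: 0.
Peak is 10.

10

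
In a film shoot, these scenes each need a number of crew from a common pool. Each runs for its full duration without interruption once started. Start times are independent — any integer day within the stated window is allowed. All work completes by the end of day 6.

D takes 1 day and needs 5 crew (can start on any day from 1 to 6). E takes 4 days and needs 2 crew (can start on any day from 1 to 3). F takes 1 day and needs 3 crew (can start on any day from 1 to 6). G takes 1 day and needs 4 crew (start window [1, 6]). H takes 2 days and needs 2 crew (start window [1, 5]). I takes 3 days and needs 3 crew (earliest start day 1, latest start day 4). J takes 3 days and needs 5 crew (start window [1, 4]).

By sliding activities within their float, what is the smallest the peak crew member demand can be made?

9

Early-start (D@1, E@1, F@1, G@1, H@1, I@1, J@1) gives peak 24: d1:24  d2:12  d3:10  d4:2  d5:0  d6:0.
Shift E→2, F→2, G→3, H→4, J→4.
Schedule D@1, E@2, F@2, G@3, H@4, I@1, J@4: d1:8  d2:8  d3:9  d4:9  d5:9  d6:5 — peak 9.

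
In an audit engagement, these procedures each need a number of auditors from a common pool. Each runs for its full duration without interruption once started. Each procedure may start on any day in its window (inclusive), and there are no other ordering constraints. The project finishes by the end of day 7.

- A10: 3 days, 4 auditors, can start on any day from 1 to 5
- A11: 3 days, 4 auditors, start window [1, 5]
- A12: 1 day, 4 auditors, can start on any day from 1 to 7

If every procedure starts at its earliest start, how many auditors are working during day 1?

12

At early start, day 1 has: A10, A11, A12.
Demand: 4 + 4 + 4 = 12.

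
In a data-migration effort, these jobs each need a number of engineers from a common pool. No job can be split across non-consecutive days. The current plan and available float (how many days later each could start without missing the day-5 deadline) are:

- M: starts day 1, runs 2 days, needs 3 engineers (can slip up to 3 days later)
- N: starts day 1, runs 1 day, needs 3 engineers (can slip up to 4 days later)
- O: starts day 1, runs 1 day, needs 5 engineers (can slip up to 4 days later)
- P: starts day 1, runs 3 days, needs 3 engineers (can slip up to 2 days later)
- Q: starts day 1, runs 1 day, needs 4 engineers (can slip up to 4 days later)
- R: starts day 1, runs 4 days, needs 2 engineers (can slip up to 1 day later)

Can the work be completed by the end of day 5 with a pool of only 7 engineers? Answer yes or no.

no

The minimum achievable peak is 8; 7 < 8, so no feasible schedule stays within the cap.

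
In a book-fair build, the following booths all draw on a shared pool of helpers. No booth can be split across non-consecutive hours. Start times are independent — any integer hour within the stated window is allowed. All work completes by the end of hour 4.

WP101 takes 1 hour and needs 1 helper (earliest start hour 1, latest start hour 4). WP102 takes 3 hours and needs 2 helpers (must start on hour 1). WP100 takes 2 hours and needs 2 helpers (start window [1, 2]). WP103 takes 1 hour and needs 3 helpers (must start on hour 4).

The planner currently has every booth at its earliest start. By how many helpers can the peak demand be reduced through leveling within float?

1

Early-start peak: h1:5  h2:4  h3:2  h4:3 ⇒ 5.
Leveled (WP101@1, WP102@1, WP100@2, WP103@4): h1:3  h2:4  h3:4  h4:3 ⇒ 4.
Reduction 5 − 4 = 1.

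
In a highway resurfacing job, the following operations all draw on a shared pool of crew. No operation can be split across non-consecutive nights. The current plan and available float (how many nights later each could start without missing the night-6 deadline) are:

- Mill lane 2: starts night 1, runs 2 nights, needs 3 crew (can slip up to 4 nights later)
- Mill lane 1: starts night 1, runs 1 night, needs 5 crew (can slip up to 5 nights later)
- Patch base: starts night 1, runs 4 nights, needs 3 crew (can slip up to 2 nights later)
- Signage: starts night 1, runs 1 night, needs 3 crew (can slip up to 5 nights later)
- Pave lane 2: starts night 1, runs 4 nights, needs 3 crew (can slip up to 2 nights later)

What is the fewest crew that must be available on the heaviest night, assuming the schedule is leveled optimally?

8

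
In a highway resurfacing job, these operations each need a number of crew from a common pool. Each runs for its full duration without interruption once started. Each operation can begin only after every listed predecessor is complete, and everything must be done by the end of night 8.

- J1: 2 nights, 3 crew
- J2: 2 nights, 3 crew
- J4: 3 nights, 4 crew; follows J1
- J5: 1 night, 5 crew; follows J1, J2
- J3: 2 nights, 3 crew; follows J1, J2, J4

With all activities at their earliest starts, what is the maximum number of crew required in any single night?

9

Early-start schedule: J1@1, J2@1, J4@3, J5@3, J3@6.
Load per night: night 1: 6, night 2: 6, night 3: 9, night 4: 4, night 5: 4, night 6: 3, night 7: 3, night 8: 0.
Peak is 9.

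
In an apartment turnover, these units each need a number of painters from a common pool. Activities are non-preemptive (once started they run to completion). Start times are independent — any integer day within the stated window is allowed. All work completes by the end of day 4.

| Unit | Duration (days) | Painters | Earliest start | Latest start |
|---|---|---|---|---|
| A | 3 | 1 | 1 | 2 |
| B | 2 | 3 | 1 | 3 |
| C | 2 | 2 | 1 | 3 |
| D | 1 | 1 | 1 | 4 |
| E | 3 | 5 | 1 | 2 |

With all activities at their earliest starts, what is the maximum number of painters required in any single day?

12

Early-start schedule: A@1, B@1, C@1, D@1, E@1.
Load per day: day 1: 12, day 2: 11, day 3: 6, day 4: 0.
Peak is 12.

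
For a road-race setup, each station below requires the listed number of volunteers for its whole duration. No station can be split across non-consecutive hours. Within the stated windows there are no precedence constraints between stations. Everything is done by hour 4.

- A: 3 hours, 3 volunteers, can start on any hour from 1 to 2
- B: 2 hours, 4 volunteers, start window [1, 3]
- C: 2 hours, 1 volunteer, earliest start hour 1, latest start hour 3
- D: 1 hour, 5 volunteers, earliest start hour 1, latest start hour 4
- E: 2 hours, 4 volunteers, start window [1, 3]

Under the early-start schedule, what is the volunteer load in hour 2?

12

At early start, hour 2 has: A, B, C, E.
Demand: 3 + 4 + 1 + 4 = 12.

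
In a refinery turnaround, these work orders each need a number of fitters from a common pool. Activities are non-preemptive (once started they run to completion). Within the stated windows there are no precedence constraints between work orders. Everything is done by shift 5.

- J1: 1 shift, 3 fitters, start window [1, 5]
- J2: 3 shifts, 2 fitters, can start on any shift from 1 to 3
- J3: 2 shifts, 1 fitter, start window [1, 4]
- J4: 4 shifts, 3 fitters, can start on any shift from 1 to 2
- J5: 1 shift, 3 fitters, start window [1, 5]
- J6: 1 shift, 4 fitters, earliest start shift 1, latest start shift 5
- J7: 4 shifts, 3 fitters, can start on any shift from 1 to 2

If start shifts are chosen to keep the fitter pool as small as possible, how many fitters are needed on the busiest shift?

Early-start (J1@1, J2@1, J3@1, J4@1, J5@1, J6@1, J7@1) gives peak 19: s1:19  s2:9  s3:8  s4:6  s5:0.
Shift J5→4, J6→5, J7→2.
Schedule J1@1, J2@1, J3@1, J4@1, J5@4, J6@5, J7@2: s1:9  s2:9  s3:8  s4:9  s5:7 — peak 9.
Total fitter-shifts = 42 over 5 shifts ⇒ peak ≥ ⌈42/5⌉ = 9, so 9 is optimal.

9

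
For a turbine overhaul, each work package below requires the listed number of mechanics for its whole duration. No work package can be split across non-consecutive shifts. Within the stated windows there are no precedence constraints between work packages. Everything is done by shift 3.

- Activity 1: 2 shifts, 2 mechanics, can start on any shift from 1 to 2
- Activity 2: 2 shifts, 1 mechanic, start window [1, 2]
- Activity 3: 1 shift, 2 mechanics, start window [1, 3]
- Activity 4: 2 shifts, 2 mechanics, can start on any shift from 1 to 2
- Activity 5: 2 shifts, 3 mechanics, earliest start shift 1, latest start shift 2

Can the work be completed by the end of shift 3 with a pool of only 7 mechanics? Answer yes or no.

no

The minimum achievable peak is 8; 7 < 8, so no feasible schedule stays within the cap.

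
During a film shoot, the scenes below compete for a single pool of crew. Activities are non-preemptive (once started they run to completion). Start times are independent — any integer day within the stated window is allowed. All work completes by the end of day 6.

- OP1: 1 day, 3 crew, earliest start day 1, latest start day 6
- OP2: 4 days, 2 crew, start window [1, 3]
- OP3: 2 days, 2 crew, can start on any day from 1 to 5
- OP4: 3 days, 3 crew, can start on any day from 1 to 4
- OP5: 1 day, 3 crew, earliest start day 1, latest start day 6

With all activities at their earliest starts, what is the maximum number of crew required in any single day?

13

Early-start schedule: OP1@1, OP2@1, OP3@1, OP4@1, OP5@1.
Load per day: day 1: 13, day 2: 7, day 3: 5, day 4: 2, day 5: 0, day 6: 0.
Peak is 13.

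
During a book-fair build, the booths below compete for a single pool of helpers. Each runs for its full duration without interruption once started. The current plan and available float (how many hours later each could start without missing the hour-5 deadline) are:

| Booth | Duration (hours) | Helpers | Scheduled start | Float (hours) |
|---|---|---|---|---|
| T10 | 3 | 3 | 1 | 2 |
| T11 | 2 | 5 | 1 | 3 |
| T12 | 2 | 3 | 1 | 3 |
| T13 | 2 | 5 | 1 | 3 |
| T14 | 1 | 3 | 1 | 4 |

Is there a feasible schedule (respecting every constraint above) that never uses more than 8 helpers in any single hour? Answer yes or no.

Schedule T10@1, T11@1, T12@3, T13@4, T14@5: h1:8  h2:8  h3:6  h4:8  h5:8 — peak 8 ≤ 8.

yes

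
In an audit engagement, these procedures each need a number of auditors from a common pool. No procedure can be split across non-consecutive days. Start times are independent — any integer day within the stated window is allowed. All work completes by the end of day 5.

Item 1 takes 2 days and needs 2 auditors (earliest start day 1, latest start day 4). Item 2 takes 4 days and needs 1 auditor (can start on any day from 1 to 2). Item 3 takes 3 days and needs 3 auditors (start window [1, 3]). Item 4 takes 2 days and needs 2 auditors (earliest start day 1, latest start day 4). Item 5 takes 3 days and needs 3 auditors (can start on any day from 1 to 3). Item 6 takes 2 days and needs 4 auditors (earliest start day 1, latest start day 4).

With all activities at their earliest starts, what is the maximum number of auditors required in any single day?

15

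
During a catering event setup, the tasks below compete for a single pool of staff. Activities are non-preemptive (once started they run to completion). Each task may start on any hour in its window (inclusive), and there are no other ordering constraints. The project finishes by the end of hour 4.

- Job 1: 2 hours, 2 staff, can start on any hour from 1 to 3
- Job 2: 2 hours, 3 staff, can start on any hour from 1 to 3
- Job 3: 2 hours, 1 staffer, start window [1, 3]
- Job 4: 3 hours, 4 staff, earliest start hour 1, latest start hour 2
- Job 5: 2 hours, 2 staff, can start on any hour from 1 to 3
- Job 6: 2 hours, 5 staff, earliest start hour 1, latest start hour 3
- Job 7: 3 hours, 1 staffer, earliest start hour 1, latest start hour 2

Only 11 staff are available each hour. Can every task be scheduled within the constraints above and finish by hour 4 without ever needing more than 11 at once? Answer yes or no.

no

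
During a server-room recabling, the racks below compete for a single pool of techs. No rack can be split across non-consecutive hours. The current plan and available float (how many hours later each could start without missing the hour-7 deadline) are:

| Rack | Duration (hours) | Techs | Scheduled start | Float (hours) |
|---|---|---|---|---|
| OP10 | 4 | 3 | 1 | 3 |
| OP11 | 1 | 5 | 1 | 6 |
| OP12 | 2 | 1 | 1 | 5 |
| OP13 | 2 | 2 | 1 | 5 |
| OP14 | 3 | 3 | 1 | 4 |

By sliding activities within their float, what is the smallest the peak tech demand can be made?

6

Early-start (OP10@1, OP11@1, OP12@1, OP13@1, OP14@1) gives peak 14: h1:14  h2:9  h3:6  h4:3  h5:0  h6:0  h7:0.
Shift OP11→5, OP12→4, OP13→6.
Schedule OP10@1, OP11@5, OP12@4, OP13@6, OP14@1: h1:6  h2:6  h3:6  h4:4  h5:6  h6:2  h7:2 — peak 6.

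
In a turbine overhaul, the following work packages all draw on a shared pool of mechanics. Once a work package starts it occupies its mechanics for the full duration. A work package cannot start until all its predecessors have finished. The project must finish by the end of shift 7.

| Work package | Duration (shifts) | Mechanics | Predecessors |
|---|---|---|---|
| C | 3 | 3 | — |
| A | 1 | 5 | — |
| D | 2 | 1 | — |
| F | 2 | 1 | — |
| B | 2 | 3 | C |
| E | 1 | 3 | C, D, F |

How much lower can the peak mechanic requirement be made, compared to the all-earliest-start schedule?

5

Early-start peak: s1:10  s2:5  s3:3  s4:6  s5:3  s6:0  s7:0 ⇒ 10.
Leveled (C@1, A@4, D@1, F@1, B@5, E@7): s1:5  s2:5  s3:3  s4:5  s5:3  s6:3  s7:3 ⇒ 5.
Reduction 10 − 5 = 5.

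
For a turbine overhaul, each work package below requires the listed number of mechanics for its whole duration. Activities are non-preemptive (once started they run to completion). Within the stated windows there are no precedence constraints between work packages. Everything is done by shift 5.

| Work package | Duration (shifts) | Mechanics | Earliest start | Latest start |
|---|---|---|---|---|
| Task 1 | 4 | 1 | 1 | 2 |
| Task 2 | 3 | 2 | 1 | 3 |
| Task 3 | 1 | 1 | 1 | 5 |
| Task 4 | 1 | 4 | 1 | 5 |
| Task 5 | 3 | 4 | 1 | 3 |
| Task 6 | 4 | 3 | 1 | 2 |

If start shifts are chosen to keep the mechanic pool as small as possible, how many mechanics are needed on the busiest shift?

10

Early-start (Task 1@1, Task 2@1, Task 3@1, Task 4@1, Task 5@1, Task 6@1) gives peak 15: s1:15  s2:10  s3:10  s4:4  s5:0.
Shift Task 5→2, Task 6→2.
Schedule Task 1@1, Task 2@1, Task 3@1, Task 4@1, Task 5@2, Task 6@2: s1:8  s2:10  s3:10  s4:8  s5:3 — peak 10.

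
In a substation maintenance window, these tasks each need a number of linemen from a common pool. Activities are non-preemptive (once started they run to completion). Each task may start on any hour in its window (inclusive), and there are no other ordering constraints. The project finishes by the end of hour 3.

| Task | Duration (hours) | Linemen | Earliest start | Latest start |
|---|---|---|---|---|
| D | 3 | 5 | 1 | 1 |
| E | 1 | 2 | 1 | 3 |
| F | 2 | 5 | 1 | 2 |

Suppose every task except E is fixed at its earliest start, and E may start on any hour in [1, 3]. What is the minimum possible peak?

E@1: h1:12  h2:10  h3:5 → peak 12
E@2: h1:10  h2:12  h3:5 → peak 12
E@3: h1:10  h2:10  h3:7 → peak 10
Best is E@3, peak 10.

10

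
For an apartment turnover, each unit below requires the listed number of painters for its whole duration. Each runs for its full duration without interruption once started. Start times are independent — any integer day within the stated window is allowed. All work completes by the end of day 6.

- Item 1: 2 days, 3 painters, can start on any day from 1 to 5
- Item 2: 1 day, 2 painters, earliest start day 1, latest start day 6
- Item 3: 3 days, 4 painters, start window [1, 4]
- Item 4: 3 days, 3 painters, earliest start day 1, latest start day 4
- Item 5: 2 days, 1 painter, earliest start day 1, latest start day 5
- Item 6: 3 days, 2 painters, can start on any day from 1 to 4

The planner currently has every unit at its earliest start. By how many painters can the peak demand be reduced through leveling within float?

8

Early-start peak: d1:15  d2:13  d3:9  d4:0  d5:0  d6:0 ⇒ 15.
Leveled (Item 1@1, Item 2@1, Item 3@3, Item 4@4, Item 5@2, Item 6@1): d1:7  d2:6  d3:7  d4:7  d5:7  d6:3 ⇒ 7.
Reduction 15 − 7 = 8.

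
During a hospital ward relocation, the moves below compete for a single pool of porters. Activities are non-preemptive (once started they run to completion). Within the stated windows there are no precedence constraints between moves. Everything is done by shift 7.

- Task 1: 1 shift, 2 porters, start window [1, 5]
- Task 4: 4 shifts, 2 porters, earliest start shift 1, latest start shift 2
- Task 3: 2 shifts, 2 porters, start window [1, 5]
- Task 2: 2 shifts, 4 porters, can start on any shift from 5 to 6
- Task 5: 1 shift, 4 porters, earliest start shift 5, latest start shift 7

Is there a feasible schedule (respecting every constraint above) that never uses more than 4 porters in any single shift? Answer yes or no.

Schedule Task 1@1, Task 4@1, Task 3@2, Task 2@5, Task 5@7: s1:4  s2:4  s3:4  s4:2  s5:4  s6:4  s7:4 — peak 4 ≤ 4.

yes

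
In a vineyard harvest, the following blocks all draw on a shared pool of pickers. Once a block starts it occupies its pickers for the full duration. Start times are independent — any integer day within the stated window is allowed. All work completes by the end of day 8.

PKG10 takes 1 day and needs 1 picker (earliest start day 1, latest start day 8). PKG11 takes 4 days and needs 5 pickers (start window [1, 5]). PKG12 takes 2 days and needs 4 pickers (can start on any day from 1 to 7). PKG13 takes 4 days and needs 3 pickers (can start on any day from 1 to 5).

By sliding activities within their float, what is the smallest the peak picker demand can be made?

7

Early-start (PKG10@1, PKG11@1, PKG12@1, PKG13@1) gives peak 13: d1:13  d2:12  d3:8  d4:8  d5:0  d6:0  d7:0  d8:0.
Shift PKG12→5, PKG13→5.
Schedule PKG10@1, PKG11@1, PKG12@5, PKG13@5: d1:6  d2:5  d3:5  d4:5  d5:7  d6:7  d7:3  d8:3 — peak 7.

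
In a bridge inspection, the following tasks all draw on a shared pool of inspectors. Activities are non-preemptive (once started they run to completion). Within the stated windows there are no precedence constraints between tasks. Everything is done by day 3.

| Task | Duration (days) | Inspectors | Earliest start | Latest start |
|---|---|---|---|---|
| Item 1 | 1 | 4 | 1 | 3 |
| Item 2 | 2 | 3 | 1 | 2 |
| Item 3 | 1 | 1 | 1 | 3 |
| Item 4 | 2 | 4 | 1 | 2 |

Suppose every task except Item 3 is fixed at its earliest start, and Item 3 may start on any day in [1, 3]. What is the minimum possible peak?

11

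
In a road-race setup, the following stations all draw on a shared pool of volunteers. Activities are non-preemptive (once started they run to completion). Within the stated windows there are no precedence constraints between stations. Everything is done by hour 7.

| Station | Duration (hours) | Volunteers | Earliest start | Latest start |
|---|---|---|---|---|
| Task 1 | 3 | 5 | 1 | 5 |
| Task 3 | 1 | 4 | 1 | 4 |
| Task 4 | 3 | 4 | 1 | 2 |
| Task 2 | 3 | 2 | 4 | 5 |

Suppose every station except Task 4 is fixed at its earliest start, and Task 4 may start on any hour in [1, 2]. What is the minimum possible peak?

9

Task 4@1: h1:13  h2:9  h3:9  h4:2  h5:2  h6:2  h7:0 → peak 13
Task 4@2: h1:9  h2:9  h3:9  h4:6  h5:2  h6:2  h7:0 → peak 9
Best is Task 4@2, peak 9.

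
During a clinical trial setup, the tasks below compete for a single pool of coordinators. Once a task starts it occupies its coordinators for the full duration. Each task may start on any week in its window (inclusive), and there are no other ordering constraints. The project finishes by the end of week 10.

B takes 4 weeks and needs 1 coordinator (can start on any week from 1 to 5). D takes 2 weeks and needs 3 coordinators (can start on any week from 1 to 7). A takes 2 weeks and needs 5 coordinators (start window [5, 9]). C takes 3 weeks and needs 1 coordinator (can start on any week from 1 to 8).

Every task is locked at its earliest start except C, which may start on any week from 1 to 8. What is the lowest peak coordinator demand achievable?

5

C@1: w1:5  w2:5  w3:2  w4:1  w5:5  w6:5  w7:0  w8:0  w9:0  w10:0 → peak 5
C@2: w1:4  w2:5  w3:2  w4:2  w5:5  w6:5  w7:0  w8:0  w9:0  w10:0 → peak 5
C@3: w1:4  w2:4  w3:2  w4:2  w5:6  w6:5  w7:0  w8:0  w9:0  w10:0 → peak 6
C@4: w1:4  w2:4  w3:1  w4:2  w5:6  w6:6  w7:0  w8:0  w9:0  w10:0 → peak 6
C@5: w1:4  w2:4  w3:1  w4:1  w5:6  w6:6  w7:1  w8:0  w9:0  w10:0 → peak 6
C@6: w1:4  w2:4  w3:1  w4:1  w5:5  w6:6  w7:1  w8:1  w9:0  w10:0 → peak 6
C@7: w1:4  w2:4  w3:1  w4:1  w5:5  w6:5  w7:1  w8:1  w9:1  w10:0 → peak 5
C@8: w1:4  w2:4  w3:1  w4:1  w5:5  w6:5  w7:0  w8:1  w9:1  w10:1 → peak 5
Best is C@1, peak 5.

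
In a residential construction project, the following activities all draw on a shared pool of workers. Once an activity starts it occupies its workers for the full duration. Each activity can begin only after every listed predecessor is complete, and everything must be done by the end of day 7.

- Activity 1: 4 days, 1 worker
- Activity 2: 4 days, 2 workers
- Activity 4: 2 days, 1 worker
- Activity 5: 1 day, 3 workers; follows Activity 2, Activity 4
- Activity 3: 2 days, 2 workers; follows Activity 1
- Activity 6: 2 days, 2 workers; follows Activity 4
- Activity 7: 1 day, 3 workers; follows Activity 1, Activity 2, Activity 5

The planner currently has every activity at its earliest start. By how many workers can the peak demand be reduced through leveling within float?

Early-start peak: d1:4  d2:4  d3:5  d4:5  d5:5  d6:5  d7:0 ⇒ 5.
Leveled (Activity 1@1, Activity 2@1, Activity 4@1, Activity 5@5, Activity 3@5, Activity 6@3, Activity 7@6): d1:4  d2:4  d3:5  d4:5  d5:5  d6:5  d7:0 ⇒ 5.
Reduction 5 − 5 = 0.

0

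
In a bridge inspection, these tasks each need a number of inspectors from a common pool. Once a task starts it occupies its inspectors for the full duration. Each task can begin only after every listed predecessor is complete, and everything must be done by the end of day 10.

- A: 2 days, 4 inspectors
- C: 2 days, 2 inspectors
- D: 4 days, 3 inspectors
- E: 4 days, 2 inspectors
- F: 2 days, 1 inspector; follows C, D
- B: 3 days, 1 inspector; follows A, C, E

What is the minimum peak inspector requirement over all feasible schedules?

5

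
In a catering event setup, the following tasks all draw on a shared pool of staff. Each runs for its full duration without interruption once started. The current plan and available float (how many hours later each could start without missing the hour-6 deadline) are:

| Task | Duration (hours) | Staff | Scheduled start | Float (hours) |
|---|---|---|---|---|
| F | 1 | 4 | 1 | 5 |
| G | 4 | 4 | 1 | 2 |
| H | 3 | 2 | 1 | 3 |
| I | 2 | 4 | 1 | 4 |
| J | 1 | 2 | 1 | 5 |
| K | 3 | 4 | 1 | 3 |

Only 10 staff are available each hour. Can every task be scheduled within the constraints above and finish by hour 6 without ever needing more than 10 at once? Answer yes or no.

yes

Schedule F@1, G@1, H@1, I@2, J@4, K@4: h1:10  h2:10  h3:10  h4:10  h5:4  h6:4 — peak 10 ≤ 10.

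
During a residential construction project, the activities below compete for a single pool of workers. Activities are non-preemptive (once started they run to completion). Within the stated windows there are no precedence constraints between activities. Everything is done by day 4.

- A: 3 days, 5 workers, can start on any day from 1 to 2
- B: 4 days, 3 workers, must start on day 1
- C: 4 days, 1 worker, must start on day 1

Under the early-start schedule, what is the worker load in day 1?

At early start, day 1 has: A, B, C.
Demand: 5 + 3 + 1 = 9.

9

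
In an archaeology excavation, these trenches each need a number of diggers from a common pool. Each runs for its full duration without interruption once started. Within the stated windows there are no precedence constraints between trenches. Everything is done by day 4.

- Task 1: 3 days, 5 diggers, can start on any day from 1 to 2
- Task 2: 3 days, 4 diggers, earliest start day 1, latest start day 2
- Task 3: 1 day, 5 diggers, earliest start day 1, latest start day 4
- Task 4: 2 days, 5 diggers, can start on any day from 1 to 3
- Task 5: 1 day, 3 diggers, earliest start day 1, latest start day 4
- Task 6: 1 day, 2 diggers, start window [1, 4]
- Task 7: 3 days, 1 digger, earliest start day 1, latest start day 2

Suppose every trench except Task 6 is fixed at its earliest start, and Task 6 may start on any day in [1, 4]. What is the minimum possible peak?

23

Task 6@1: d1:25  d2:15  d3:10  d4:0 → peak 25
Task 6@2: d1:23  d2:17  d3:10  d4:0 → peak 23
Task 6@3: d1:23  d2:15  d3:12  d4:0 → peak 23
Task 6@4: d1:23  d2:15  d3:10  d4:2 → peak 23
Best is Task 6@2, peak 23.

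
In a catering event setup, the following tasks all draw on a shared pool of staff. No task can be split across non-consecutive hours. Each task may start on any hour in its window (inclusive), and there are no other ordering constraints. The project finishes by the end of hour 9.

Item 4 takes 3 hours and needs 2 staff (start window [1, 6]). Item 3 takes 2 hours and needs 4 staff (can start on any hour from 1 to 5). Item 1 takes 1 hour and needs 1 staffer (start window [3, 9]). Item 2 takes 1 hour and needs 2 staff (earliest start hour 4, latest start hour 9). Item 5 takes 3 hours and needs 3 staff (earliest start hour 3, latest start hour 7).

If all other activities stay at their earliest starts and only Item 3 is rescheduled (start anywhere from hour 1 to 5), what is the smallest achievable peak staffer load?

Item 3@1: h1:6  h2:6  h3:6  h4:5  h5:3  h6:0  h7:0  h8:0  h9:0 → peak 6
Item 3@2: h1:2  h2:6  h3:10  h4:5  h5:3  h6:0  h7:0  h8:0  h9:0 → peak 10
Item 3@3: h1:2  h2:2  h3:10  h4:9  h5:3  h6:0  h7:0  h8:0  h9:0 → peak 10
Item 3@4: h1:2  h2:2  h3:6  h4:9  h5:7  h6:0  h7:0  h8:0  h9:0 → peak 9
Item 3@5: h1:2  h2:2  h3:6  h4:5  h5:7  h6:4  h7:0  h8:0  h9:0 → peak 7
Best is Item 3@1, peak 6.

6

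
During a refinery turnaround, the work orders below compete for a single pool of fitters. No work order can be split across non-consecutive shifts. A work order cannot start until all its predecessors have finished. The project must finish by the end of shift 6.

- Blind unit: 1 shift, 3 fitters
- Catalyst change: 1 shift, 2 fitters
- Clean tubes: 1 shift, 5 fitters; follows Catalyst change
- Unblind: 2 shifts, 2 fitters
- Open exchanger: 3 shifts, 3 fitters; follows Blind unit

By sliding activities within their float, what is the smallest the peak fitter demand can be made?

5

Early-start (Blind unit@1, Catalyst change@1, Clean tubes@2, Unblind@1, Open exchanger@2) gives peak 10: s1:7  s2:10  s3:3  s4:3  s5:0  s6:0.
Shift Unblind→3, Open exchanger→3.
Schedule Blind unit@1, Catalyst change@1, Clean tubes@2, Unblind@3, Open exchanger@3: s1:5  s2:5  s3:5  s4:5  s5:3  s6:0 — peak 5.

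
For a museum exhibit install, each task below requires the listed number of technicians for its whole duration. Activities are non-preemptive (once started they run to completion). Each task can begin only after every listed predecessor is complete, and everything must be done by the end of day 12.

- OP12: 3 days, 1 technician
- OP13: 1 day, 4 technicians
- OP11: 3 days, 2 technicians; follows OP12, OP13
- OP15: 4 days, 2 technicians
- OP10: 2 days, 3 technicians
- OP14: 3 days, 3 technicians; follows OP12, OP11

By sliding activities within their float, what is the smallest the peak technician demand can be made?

Early-start (OP12@1, OP13@1, OP11@4, OP15@1, OP10@1, OP14@7) gives peak 10: d1:10  d2:6  d3:3  d4:4  d5:2  d6:2  d7:3  d8:3  d9:3  d10:0  d11:0  d12:0.
Shift OP13→4, OP11→5, OP15→5, OP14→9.
Schedule OP12@1, OP13@4, OP11@5, OP15@5, OP10@1, OP14@9: d1:4  d2:4  d3:1  d4:4  d5:4  d6:4  d7:4  d8:2  d9:3  d10:3  d11:3  d12:0 — peak 4.

4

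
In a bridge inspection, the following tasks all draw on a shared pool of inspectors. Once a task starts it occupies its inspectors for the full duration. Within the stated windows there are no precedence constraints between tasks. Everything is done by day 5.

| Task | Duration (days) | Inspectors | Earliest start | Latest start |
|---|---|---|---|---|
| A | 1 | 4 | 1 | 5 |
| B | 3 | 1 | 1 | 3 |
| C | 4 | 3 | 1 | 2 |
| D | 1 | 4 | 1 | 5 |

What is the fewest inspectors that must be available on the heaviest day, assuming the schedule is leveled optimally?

Early-start (A@1, B@1, C@1, D@1) gives peak 12: d1:12  d2:4  d3:4  d4:3  d5:0.
Shift C→2, D→4.
Schedule A@1, B@1, C@2, D@4: d1:5  d2:4  d3:4  d4:7  d5:3 — peak 7.

7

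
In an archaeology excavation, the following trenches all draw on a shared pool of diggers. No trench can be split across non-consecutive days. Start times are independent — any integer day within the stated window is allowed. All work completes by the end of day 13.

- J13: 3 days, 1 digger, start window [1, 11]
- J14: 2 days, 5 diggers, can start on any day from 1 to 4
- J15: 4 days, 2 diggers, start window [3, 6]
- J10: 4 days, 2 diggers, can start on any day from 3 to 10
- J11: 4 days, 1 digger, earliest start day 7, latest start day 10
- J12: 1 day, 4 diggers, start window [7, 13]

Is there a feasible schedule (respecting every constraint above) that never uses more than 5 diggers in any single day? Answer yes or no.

yes

Schedule J13@1, J14@4, J15@6, J10@6, J11@7, J12@10: d1:1  d2:1  d3:1  d4:5  d5:5  d6:4  d7:5  d8:5  d9:5  d10:5  d11:0  d12:0  d13:0 — peak 5 ≤ 5.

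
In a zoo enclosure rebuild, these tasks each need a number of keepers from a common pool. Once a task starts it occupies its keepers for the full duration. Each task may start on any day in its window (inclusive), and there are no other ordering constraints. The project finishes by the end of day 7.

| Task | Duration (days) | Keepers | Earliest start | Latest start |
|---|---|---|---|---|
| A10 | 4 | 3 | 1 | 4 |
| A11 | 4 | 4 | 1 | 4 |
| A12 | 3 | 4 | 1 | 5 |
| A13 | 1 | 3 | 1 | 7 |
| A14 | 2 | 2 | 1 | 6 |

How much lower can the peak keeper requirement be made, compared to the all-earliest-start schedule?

Early-start peak: d1:16  d2:13  d3:11  d4:7  d5:0  d6:0  d7:0 ⇒ 16.
Leveled (A10@1, A11@1, A12@5, A13@5, A14@6): d1:7  d2:7  d3:7  d4:7  d5:7  d6:6  d7:6 ⇒ 7.
Reduction 16 − 7 = 9.

9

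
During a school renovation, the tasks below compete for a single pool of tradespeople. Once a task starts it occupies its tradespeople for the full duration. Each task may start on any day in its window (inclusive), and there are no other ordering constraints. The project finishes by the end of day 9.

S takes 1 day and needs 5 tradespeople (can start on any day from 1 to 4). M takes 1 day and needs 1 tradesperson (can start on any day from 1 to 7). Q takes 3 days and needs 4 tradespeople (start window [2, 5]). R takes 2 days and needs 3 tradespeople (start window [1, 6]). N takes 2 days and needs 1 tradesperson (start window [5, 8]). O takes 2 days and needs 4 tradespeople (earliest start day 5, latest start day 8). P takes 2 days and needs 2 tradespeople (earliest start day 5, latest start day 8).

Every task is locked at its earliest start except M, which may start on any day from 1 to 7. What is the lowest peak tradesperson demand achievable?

8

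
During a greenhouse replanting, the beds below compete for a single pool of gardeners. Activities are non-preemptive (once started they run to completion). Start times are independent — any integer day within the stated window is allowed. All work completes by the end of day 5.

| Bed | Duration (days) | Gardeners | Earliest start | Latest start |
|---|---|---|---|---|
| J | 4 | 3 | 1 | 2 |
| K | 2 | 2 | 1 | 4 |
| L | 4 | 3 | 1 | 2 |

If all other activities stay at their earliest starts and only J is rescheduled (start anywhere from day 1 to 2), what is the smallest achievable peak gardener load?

J@1: d1:8  d2:8  d3:6  d4:6  d5:0 → peak 8
J@2: d1:5  d2:8  d3:6  d4:6  d5:3 → peak 8
Best is J@1, peak 8.

8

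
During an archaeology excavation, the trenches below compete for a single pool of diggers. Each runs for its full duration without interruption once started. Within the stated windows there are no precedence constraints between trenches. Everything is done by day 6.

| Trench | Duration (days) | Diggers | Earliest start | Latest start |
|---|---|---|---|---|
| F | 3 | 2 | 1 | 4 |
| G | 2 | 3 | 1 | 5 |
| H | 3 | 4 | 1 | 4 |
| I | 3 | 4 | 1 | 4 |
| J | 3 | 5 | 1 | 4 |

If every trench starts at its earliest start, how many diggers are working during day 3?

15

At early start, day 3 has: F, H, I, J.
Demand: 2 + 4 + 4 + 5 = 15.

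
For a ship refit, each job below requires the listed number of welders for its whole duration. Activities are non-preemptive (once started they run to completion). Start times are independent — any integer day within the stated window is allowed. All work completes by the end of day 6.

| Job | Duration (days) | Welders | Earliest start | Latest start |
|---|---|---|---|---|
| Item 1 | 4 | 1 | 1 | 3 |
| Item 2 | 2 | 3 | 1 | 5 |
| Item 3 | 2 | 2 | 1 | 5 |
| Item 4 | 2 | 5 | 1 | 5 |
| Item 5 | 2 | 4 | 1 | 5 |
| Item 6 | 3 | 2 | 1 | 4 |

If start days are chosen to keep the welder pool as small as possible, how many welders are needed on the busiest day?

Early-start (Item 1@1, Item 2@1, Item 3@1, Item 4@1, Item 5@1, Item 6@1) gives peak 17: d1:17  d2:17  d3:3  d4:1  d5:0  d6:0.
Shift Item 4→5, Item 5→3, Item 6→3.
Schedule Item 1@1, Item 2@1, Item 3@1, Item 4@5, Item 5@3, Item 6@3: d1:6  d2:6  d3:7  d4:7  d5:7  d6:5 — peak 7.
Total welder-days = 38 over 6 days ⇒ peak ≥ ⌈38/6⌉ = 7, so 7 is optimal.

7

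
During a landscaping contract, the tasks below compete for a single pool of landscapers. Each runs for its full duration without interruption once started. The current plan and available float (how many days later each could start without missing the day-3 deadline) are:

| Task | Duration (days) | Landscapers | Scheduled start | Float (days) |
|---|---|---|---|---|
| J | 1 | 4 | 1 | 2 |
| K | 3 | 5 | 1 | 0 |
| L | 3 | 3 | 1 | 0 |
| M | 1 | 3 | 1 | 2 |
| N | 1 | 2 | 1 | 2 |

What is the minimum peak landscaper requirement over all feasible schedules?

12

Early-start (J@1, K@1, L@1, M@1, N@1) gives peak 17: d1:17  d2:8  d3:8.
Shift M→2, N→3.
Schedule J@1, K@1, L@1, M@2, N@3: d1:12  d2:11  d3:10 — peak 12.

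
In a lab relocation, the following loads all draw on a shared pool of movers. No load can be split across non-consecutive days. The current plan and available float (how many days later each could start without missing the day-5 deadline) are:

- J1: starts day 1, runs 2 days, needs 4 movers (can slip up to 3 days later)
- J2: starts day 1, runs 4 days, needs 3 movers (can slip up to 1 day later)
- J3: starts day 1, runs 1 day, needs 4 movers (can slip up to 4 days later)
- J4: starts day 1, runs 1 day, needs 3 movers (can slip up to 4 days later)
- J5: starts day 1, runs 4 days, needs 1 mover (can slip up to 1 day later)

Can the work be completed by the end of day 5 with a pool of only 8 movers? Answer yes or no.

yes

Schedule J1@1, J2@1, J3@3, J4@4, J5@1: d1:8  d2:8  d3:8  d4:7  d5:0 — peak 8 ≤ 8.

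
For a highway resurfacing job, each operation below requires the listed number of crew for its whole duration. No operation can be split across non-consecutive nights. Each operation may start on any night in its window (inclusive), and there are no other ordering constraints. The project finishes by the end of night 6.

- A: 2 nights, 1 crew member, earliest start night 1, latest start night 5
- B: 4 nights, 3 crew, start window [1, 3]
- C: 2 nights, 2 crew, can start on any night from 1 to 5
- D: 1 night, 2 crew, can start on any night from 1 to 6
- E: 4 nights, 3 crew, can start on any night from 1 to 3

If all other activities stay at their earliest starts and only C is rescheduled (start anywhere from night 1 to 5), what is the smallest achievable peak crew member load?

C@1: n1:11  n2:9  n3:6  n4:6  n5:0  n6:0 → peak 11
C@2: n1:9  n2:9  n3:8  n4:6  n5:0  n6:0 → peak 9
C@3: n1:9  n2:7  n3:8  n4:8  n5:0  n6:0 → peak 9
C@4: n1:9  n2:7  n3:6  n4:8  n5:2  n6:0 → peak 9
C@5: n1:9  n2:7  n3:6  n4:6  n5:2  n6:2 → peak 9
Best is C@2, peak 9.

9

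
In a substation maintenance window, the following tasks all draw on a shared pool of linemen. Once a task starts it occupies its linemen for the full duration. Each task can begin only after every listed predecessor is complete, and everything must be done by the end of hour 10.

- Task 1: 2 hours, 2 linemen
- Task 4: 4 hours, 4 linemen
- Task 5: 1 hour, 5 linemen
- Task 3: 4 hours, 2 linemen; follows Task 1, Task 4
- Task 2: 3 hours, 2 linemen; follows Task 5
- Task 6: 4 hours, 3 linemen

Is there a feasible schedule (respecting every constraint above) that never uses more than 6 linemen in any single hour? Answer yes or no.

Schedule Task 1@2, Task 4@2, Task 5@1, Task 3@6, Task 2@4, Task 6@7: h1:5  h2:6  h3:6  h4:6  h5:6  h6:4  h7:5  h8:5  h9:5  h10:3 — peak 6 ≤ 6.

yes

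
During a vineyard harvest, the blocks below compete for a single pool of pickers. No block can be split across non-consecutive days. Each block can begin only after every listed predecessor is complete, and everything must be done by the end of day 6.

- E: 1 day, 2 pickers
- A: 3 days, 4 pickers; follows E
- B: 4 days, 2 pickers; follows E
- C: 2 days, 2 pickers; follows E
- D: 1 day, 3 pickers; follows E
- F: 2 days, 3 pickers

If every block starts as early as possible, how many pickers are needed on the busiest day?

14

Early-start schedule: E@1, A@2, B@2, C@2, D@2, F@1.
Load per day: day 1: 5, day 2: 14, day 3: 8, day 4: 6, day 5: 2, day 6: 0.
Peak is 14.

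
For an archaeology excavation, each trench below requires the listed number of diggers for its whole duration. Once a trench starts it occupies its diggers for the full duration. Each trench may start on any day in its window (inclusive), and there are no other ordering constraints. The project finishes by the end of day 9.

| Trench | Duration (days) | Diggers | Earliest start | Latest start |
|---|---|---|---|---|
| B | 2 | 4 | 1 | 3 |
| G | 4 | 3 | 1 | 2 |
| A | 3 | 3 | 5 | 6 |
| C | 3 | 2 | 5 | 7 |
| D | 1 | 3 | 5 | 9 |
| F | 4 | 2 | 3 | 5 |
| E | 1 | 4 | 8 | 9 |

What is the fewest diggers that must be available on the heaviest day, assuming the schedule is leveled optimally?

7

Early-start (B@1, G@1, A@5, C@5, D@5, F@3, E@8) gives peak 10: d1:7  d2:7  d3:5  d4:5  d5:10  d6:7  d7:5  d8:4  d9:0.
Shift D→8.
Schedule B@1, G@1, A@5, C@5, D@8, F@3, E@8: d1:7  d2:7  d3:5  d4:5  d5:7  d6:7  d7:5  d8:7  d9:0 — peak 7.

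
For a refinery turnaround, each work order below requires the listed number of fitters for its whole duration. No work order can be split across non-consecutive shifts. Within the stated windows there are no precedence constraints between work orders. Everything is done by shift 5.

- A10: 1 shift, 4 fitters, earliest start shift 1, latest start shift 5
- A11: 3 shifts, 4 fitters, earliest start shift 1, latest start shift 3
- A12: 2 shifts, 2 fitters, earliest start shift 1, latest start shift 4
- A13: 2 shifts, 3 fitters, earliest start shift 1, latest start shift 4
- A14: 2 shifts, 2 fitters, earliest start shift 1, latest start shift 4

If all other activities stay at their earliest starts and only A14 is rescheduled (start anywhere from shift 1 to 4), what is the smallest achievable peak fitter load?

A14@1: s1:15  s2:11  s3:4  s4:0  s5:0 → peak 15
A14@2: s1:13  s2:11  s3:6  s4:0  s5:0 → peak 13
A14@3: s1:13  s2:9  s3:6  s4:2  s5:0 → peak 13
A14@4: s1:13  s2:9  s3:4  s4:2  s5:2 → peak 13
Best is A14@2, peak 13.

13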